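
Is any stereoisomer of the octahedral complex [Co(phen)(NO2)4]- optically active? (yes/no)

The six octahedral sites form three mutually perpendicular trans pairs.
Each phen is bidentate and must span two cis positions.
Only one geometric arrangement is possible.

no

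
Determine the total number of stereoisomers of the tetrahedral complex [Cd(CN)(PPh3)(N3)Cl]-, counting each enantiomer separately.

All four vertices of a tetrahedron are equivalent and mutually adjacent, so cis/trans isomerism cannot arise.
Only one geometric arrangement is possible; it has no improper symmetry element, so it exists as a pair of enantiomers (2 stereoisomers).

2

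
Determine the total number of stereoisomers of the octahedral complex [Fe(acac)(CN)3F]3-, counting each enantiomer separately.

2

In an octahedral complex each vertex has one trans partner and four cis neighbours.
Each acac is bidentate and must span two cis positions.
There are 2 geometric isomers: CN mer; CN fac.
Each arrangement has an internal mirror plane or centre of symmetry, so none is chiral.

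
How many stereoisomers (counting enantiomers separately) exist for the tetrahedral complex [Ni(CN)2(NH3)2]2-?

All four vertices of a tetrahedron are equivalent and mutually adjacent, so cis/trans isomerism cannot arise.
Only one geometric arrangement is possible.

1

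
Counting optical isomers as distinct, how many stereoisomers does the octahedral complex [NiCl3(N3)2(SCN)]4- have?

3

In an octahedral complex each vertex has one trans partner and four cis neighbours.
The distinct arrangements are (3 in all): Cl mer, N3 cis; Cl mer, N3 trans; Cl fac, N3 cis.
Each arrangement has an internal mirror plane or centre of symmetry, so none is chiral.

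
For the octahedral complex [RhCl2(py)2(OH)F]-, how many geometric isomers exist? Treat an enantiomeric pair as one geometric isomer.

In an octahedral complex each vertex has one trans partner and four cis neighbours.
Systematic placement gives 6 geometric isomers: Cl trans, py trans; Cl trans, py cis; Cl cis, py trans; Cl cis, py cis (3 arrangements, 2 chiral).

6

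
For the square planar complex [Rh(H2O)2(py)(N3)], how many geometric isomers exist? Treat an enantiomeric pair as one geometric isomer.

There are 2 geometric isomers: H2O cis; H2O trans.

2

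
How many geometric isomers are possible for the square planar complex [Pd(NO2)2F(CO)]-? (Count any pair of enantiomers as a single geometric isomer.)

2

A square has two trans pairs of vertices; adjacent vertices are cis.
The distinct arrangements are (2 in all): NO2 cis; NO2 trans.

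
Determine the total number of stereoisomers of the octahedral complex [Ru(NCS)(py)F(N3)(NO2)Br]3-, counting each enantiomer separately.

Systematic enumeration (placing each ligand type in turn and discarding arrangements equivalent by rotation or reflection) gives 15 geometric isomers.
Of these, 15 lack any improper symmetry element and so occur as enantiomeric pairs, giving 15 + 15 = 30 stereoisomers in total.

30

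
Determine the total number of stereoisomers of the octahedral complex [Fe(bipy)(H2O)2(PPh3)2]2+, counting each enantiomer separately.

In an octahedral complex each vertex has one trans partner and four cis neighbours.
Each bipy is bidentate and must span two cis positions.
Systematic placement gives 3 geometric isomers: H2O trans, PPh3 cis; H2O cis, PPh3 cis (chiral); H2O cis, PPh3 trans.
One of these lacks any improper symmetry element and so occurs as an enantiomeric pair, giving 3 + 1 = 4 stereoisomers in total.

4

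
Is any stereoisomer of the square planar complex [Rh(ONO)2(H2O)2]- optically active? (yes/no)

no

Working through the distinct placements yields 2 geometric isomers: ONO cis; ONO trans.
Each arrangement has an internal mirror plane or centre of symmetry, so none is chiral.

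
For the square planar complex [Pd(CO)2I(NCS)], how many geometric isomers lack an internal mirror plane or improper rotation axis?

0

The distinct arrangements are (2 in all): CO cis; CO trans.
Each arrangement has an internal mirror plane or centre of symmetry, so none is chiral.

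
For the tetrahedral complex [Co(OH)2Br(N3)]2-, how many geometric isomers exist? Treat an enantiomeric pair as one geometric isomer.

1

Only one geometric arrangement is possible.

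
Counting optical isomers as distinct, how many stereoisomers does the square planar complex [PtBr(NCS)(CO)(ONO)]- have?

3

Systematic placement gives 3 geometric isomers: (Br/NCS trans, CO/ONO trans); (Br/ONO trans, CO/NCS trans); (Br/CO trans, NCS/ONO trans).
Each arrangement has an internal mirror plane or centre of symmetry, so none is chiral.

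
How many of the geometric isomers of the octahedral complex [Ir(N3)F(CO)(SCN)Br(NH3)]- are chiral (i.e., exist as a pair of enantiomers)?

15

In an octahedral complex each vertex has one trans partner and four cis neighbours.
Placing the ligands in turn and identifying arrangements related by rotation or reflection leaves 15 distinct geometric isomers.
Of these, 15 lack any improper symmetry element and so occur as enantiomeric pairs, giving 15 + 15 = 30 stereoisomers in total.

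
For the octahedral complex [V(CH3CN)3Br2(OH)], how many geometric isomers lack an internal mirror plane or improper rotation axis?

In an octahedral complex each vertex has one trans partner and four cis neighbours.
There are 3 geometric isomers: CH3CN mer, Br trans; CH3CN fac, Br cis; CH3CN mer, Br cis.
Each arrangement has an internal mirror plane or centre of symmetry, so none is chiral.

0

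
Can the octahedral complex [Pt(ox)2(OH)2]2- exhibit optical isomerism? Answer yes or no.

An octahedron has six vertices in three trans pairs; every non-trans pair is cis.
Each ox is bidentate and must span two cis positions.
There are 2 geometric isomers: OH trans; OH cis (chiral).
One of these lacks any improper symmetry element and so occurs as an enantiomeric pair, giving 2 + 1 = 3 stereoisomers in total.

yes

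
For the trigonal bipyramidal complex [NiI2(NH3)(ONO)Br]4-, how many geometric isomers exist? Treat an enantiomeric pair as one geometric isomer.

7

In a trigonal bipyramid the two axial positions differ from the three equatorial ones.
Systematic enumeration (placing each ligand type in turn and discarding arrangements equivalent by rotation or reflection) gives 7 geometric isomers.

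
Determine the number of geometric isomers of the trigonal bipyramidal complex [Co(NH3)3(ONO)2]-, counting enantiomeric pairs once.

A trigonal bipyramid has two axial and three equatorial sites, which are chemically inequivalent.
There are 3 geometric isomers: ONO both equatorial; ONO one axial, one equatorial; ONO both axial.

3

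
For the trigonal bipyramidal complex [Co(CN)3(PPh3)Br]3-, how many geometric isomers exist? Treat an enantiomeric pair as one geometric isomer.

4

There are 4 geometric isomers: PPh3 equatorial, Br axial; PPh3 axial, Br axial; PPh3 equatorial, Br equatorial; PPh3 axial, Br equatorial.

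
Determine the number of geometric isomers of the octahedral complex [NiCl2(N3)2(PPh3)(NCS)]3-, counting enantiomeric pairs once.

6

In an octahedral complex each vertex has one trans partner and four cis neighbours.
There are 6 geometric isomers: Cl trans, N3 trans; Cl trans, N3 cis; Cl cis, N3 cis (3 arrangements, 2 chiral); Cl cis, N3 trans.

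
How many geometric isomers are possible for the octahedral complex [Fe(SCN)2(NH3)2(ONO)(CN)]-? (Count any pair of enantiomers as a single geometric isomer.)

An octahedron has six vertices in three trans pairs; every non-trans pair is cis.
Working through the distinct placements yields 6 geometric isomers: SCN trans, NH3 cis; SCN cis, NH3 cis (3 arrangements, 2 chiral); SCN trans, NH3 trans; SCN cis, NH3 trans.

6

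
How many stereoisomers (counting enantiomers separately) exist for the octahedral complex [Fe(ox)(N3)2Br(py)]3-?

Each ox is bidentate and must span two cis positions.
Systematic placement gives 4 geometric isomers: N3 cis (3 arrangements, 2 chiral); N3 trans.
Of these, 2 lack any improper symmetry element and so occur as enantiomeric pairs, giving 4 + 2 = 6 stereoisomers in total.

6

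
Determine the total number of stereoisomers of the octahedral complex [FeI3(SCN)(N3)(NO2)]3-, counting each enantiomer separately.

Systematic placement gives 4 geometric isomers: I mer (3 arrangements); I fac (chiral).
One of these lacks any improper symmetry element and so occurs as an enantiomeric pair, giving 4 + 1 = 5 stereoisomers in total.

5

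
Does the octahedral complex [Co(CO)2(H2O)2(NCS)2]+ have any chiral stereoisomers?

In an octahedral complex each vertex has one trans partner and four cis neighbours.
Working through the distinct placements yields 5 geometric isomers: CO trans, H2O trans, NCS trans; CO trans, H2O cis, NCS cis; CO cis, H2O cis, NCS trans; CO cis, H2O cis, NCS cis (chiral); CO cis, H2O trans, NCS cis.
One of these lacks any improper symmetry element and so occurs as an enantiomeric pair, giving 5 + 1 = 6 stereoisomers in total.

yes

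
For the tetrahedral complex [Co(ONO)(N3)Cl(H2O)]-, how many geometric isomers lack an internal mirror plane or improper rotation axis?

1

In a tetrahedral complex all four positions are equivalent and every pair of ligands is adjacent — there is no cis/trans distinction.
Only one geometric arrangement is possible; it has no improper symmetry element, so it exists as a pair of enantiomers (2 stereoisomers).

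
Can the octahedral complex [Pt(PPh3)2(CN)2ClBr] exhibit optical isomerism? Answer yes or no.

An octahedron has six vertices in three trans pairs; every non-trans pair is cis.
Systematic placement gives 6 geometric isomers: PPh3 trans, CN cis; PPh3 cis, CN cis (3 arrangements, 2 chiral); PPh3 trans, CN trans; PPh3 cis, CN trans.
Of these, 2 lack any improper symmetry element and so occur as enantiomeric pairs, giving 6 + 2 = 8 stereoisomers in total.

yes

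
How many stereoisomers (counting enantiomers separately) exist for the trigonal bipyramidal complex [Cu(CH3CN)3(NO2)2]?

3

A trigonal bipyramid has two axial and three equatorial sites, which are chemically inequivalent.
There are 3 geometric isomers: NO2 both equatorial; NO2 one axial, one equatorial; NO2 both axial.
Each arrangement has an internal mirror plane or centre of symmetry, so none is chiral.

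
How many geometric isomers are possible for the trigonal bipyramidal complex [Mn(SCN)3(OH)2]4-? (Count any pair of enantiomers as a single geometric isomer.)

3

In a trigonal bipyramid the two axial positions differ from the three equatorial ones.
The distinct arrangements are (3 in all): OH both axial; OH one axial, one equatorial; OH both equatorial.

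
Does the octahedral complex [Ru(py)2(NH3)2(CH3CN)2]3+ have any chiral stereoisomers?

yes

The six octahedral sites form three mutually perpendicular trans pairs.
Systematic placement gives 5 geometric isomers: py trans, NH3 trans, CH3CN trans; py cis, NH3 cis, CH3CN trans; py trans, NH3 cis, CH3CN cis; py cis, NH3 cis, CH3CN cis (chiral); py cis, NH3 trans, CH3CN cis.
One of these lacks any improper symmetry element and so occurs as an enantiomeric pair, giving 5 + 1 = 6 stereoisomers in total.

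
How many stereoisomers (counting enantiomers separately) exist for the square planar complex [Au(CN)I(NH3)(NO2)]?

3

Systematic placement gives 3 geometric isomers: (CN/NH3 trans, I/NO2 trans); (CN/NO2 trans, I/NH3 trans); (CN/I trans, NH3/NO2 trans).
Each arrangement has an internal mirror plane or centre of symmetry, so none is chiral.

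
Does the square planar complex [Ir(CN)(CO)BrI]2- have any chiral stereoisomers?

no

In a square planar complex each vertex has one trans partner and two cis neighbours.
Systematic placement gives 3 geometric isomers: (Br/CO trans, CN/I trans); (Br/I trans, CN/CO trans); (Br/CN trans, CO/I trans).
Each arrangement has an internal mirror plane or centre of symmetry, so none is chiral.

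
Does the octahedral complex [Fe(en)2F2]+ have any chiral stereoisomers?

yes

An octahedron has six vertices in three trans pairs; every non-trans pair is cis.
Each en is bidentate and must span two cis positions.
Working through the distinct placements yields 2 geometric isomers: F trans; F cis (chiral).
One of these lacks any improper symmetry element and so occurs as an enantiomeric pair, giving 2 + 1 = 3 stereoisomers in total.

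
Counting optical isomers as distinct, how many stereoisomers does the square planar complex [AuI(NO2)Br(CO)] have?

3

The distinct arrangements are (3 in all): (Br/I trans, CO/NO2 trans); (Br/NO2 trans, CO/I trans); (Br/CO trans, I/NO2 trans).
Each arrangement has an internal mirror plane or centre of symmetry, so none is chiral.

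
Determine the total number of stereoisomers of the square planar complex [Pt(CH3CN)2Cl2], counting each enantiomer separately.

In a square planar complex each vertex has one trans partner and two cis neighbours.
There are 2 geometric isomers: CH3CN cis; CH3CN trans.
Each arrangement has an internal mirror plane or centre of symmetry, so none is chiral.

2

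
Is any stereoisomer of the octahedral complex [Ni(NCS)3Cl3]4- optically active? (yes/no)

no

The distinct arrangements are (2 in all): NCS mer; NCS fac.
Each arrangement has an internal mirror plane or centre of symmetry, so none is chiral.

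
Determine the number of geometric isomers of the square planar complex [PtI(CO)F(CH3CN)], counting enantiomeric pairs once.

A square has two trans pairs of vertices; adjacent vertices are cis.
There are 3 geometric isomers: (CH3CN/F trans, CO/I trans); (CH3CN/I trans, CO/F trans); (CH3CN/CO trans, F/I trans).

3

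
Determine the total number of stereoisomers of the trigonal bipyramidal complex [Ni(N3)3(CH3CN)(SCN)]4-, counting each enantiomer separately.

Working through the distinct placements yields 4 geometric isomers: CH3CN axial, SCN equatorial; CH3CN axial, SCN axial; CH3CN equatorial, SCN equatorial; CH3CN equatorial, SCN axial.
Each arrangement has an internal mirror plane or centre of symmetry, so none is chiral.

4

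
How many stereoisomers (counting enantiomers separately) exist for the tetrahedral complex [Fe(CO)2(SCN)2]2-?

In a tetrahedral complex all four positions are equivalent and every pair of ligands is adjacent — there is no cis/trans distinction.
Only one geometric arrangement is possible.

1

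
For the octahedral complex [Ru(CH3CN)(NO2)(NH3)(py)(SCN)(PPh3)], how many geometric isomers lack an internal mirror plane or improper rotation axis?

Systematic enumeration (placing each ligand type in turn and discarding arrangements equivalent by rotation or reflection) gives 15 geometric isomers.
Of these, 15 lack any improper symmetry element and so occur as enantiomeric pairs, giving 15 + 15 = 30 stereoisomers in total.

15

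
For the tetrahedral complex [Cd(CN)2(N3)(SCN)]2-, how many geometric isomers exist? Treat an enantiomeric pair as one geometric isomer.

1

In a tetrahedral complex all four positions are equivalent and every pair of ligands is adjacent — there is no cis/trans distinction.
Only one geometric arrangement is possible.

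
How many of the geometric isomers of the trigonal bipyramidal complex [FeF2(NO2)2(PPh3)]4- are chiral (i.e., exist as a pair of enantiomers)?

1

A trigonal bipyramid has two axial and three equatorial sites, which are chemically inequivalent.
Systematic enumeration (placing each ligand type in turn and discarding arrangements equivalent by rotation or reflection) gives 5 geometric isomers.
One of these lacks any improper symmetry element and so occurs as an enantiomeric pair, giving 5 + 1 = 6 stereoisomers in total.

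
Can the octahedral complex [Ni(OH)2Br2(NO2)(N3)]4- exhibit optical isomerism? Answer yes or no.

yes

The six octahedral sites form three mutually perpendicular trans pairs.
There are 6 geometric isomers: OH trans, Br trans; OH cis, Br trans; OH trans, Br cis; OH cis, Br cis (3 arrangements, 2 chiral).
Of these, 2 lack any improper symmetry element and so occur as enantiomeric pairs, giving 6 + 2 = 8 stereoisomers in total.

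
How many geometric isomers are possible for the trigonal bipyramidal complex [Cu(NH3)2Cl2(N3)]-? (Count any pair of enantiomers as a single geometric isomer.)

A trigonal bipyramid has two axial and three equatorial sites, which are chemically inequivalent.
Placing the ligands in turn and identifying arrangements related by rotation or reflection leaves 5 distinct geometric isomers.

5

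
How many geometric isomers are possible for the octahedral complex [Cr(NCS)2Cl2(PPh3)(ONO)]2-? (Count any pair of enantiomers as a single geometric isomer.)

An octahedron has six vertices in three trans pairs; every non-trans pair is cis.
Working through the distinct placements yields 6 geometric isomers: NCS trans, Cl trans; NCS cis, Cl trans; NCS cis, Cl cis (3 arrangements, 2 chiral); NCS trans, Cl cis.

6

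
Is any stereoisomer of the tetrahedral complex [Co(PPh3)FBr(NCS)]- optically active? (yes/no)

Only one geometric arrangement is possible; it has no improper symmetry element, so it exists as a pair of enantiomers (2 stereoisomers).

yes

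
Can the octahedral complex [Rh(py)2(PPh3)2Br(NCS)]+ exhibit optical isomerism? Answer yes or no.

The six octahedral sites form three mutually perpendicular trans pairs.
The distinct arrangements are (6 in all): py trans, PPh3 trans; py cis, PPh3 cis (3 arrangements, 2 chiral); py trans, PPh3 cis; py cis, PPh3 trans.
Of these, 2 lack any improper symmetry element and so occur as enantiomeric pairs, giving 6 + 2 = 8 stereoisomers in total.

yes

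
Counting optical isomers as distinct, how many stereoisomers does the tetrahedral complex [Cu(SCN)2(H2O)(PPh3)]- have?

1

In a tetrahedral complex all four positions are equivalent and every pair of ligands is adjacent — there is no cis/trans distinction.
Only one geometric arrangement is possible.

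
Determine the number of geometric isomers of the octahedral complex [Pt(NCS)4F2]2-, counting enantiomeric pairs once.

2

Systematic placement gives 2 geometric isomers: F trans; F cis.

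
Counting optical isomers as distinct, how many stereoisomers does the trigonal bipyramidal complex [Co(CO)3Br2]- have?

3

Working through the distinct placements yields 3 geometric isomers: Br both axial; Br one axial, one equatorial; Br both equatorial.
Each arrangement has an internal mirror plane or centre of symmetry, so none is chiral.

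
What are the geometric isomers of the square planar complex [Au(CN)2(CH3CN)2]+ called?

cis and trans

Systematic placement gives 2 geometric isomers: CN cis; CN trans.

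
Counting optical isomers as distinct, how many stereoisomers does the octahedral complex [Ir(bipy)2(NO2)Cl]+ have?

3

An octahedron has six vertices in three trans pairs; every non-trans pair is cis.
Each bipy is bidentate and must span two cis positions.
Systematic placement gives 2 geometric isomers: NO2 and Cl mutually trans; NO2 and Cl mutually cis (chiral).
One of these lacks any improper symmetry element and so occurs as an enantiomeric pair, giving 2 + 1 = 3 stereoisomers in total.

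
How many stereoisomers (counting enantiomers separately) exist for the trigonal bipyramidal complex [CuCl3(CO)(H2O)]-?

4

Systematic placement gives 4 geometric isomers: CO axial, H2O equatorial; CO axial, H2O axial; CO equatorial, H2O equatorial; CO equatorial, H2O axial.
Each arrangement has an internal mirror plane or centre of symmetry, so none is chiral.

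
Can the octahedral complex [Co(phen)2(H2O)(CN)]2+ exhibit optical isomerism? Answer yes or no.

The six octahedral sites form three mutually perpendicular trans pairs.
Each phen is bidentate and must span two cis positions.
There are 2 geometric isomers: H2O and CN mutually trans; H2O and CN mutually cis (chiral).
One of these lacks any improper symmetry element and so occurs as an enantiomeric pair, giving 2 + 1 = 3 stereoisomers in total.

yes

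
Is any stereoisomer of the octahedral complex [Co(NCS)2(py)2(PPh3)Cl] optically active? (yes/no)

The distinct arrangements are (6 in all): NCS cis, py trans; NCS cis, py cis (3 arrangements, 2 chiral); NCS trans, py trans; NCS trans, py cis.
Of these, 2 lack any improper symmetry element and so occur as enantiomeric pairs, giving 6 + 2 = 8 stereoisomers in total.

yes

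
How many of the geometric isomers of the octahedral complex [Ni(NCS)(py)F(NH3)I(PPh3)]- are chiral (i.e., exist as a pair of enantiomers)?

An octahedron has six vertices in three trans pairs; every non-trans pair is cis.
Systematic enumeration (placing each ligand type in turn and discarding arrangements equivalent by rotation or reflection) gives 15 geometric isomers.
Of these, 15 lack any improper symmetry element and so occur as enantiomeric pairs, giving 15 + 15 = 30 stereoisomers in total.

15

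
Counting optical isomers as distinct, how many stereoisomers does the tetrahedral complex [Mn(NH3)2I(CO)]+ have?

1

All four vertices of a tetrahedron are equivalent and mutually adjacent, so cis/trans isomerism cannot arise.
Only one geometric arrangement is possible.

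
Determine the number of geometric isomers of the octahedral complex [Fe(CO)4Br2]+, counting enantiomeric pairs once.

2

The six octahedral sites form three mutually perpendicular trans pairs.
Systematic placement gives 2 geometric isomers: Br trans; Br cis.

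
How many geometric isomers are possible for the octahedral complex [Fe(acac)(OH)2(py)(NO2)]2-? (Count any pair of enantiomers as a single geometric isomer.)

4

Each acac is bidentate and must span two cis positions.
The distinct arrangements are (4 in all): OH cis (3 arrangements, 2 chiral); OH trans.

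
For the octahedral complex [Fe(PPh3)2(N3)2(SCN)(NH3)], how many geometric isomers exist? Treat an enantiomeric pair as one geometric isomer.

6

An octahedron has six vertices in three trans pairs; every non-trans pair is cis.
The distinct arrangements are (6 in all): PPh3 cis, N3 trans; PPh3 trans, N3 trans; PPh3 cis, N3 cis (3 arrangements, 2 chiral); PPh3 trans, N3 cis.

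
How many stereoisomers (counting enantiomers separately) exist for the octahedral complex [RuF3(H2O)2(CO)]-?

There are 3 geometric isomers: F mer, H2O trans; F fac, H2O cis; F mer, H2O cis.
Each arrangement has an internal mirror plane or centre of symmetry, so none is chiral.

3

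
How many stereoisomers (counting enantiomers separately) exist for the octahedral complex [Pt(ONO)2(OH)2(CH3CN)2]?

6

The six octahedral sites form three mutually perpendicular trans pairs.
Working through the distinct placements yields 5 geometric isomers: ONO trans, OH trans, CH3CN trans; ONO cis, OH cis, CH3CN trans; ONO trans, OH cis, CH3CN cis; ONO cis, OH cis, CH3CN cis (chiral); ONO cis, OH trans, CH3CN cis.
One of these lacks any improper symmetry element and so occurs as an enantiomeric pair, giving 5 + 1 = 6 stereoisomers in total.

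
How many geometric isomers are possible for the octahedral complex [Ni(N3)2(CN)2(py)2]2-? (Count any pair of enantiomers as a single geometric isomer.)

5

The six octahedral sites form three mutually perpendicular trans pairs.
The distinct arrangements are (5 in all): N3 trans, CN trans, py trans; N3 cis, CN trans, py cis; N3 cis, CN cis, py trans; N3 cis, CN cis, py cis (chiral); N3 trans, CN cis, py cis.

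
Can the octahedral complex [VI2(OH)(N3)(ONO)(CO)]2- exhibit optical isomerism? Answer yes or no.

An octahedron has six vertices in three trans pairs; every non-trans pair is cis.
Exhaustive case analysis gives 9 geometric isomers.
Of these, 6 lack any improper symmetry element and so occur as enantiomeric pairs, giving 9 + 6 = 15 stereoisomers in total.

yes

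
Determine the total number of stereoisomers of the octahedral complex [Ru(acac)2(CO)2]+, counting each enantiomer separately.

3

An octahedron has six vertices in three trans pairs; every non-trans pair is cis.
Each acac is bidentate and must span two cis positions.
The distinct arrangements are (2 in all): CO trans; CO cis (chiral).
One of these lacks any improper symmetry element and so occurs as an enantiomeric pair, giving 2 + 1 = 3 stereoisomers in total.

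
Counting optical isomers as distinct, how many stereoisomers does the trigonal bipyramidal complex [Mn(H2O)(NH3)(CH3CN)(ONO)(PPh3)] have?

In a trigonal bipyramid the two axial positions differ from the three equatorial ones.
Placing the ligands in turn and identifying arrangements related by rotation or reflection leaves 10 distinct geometric isomers.
Of these, 10 lack any improper symmetry element and so occur as enantiomeric pairs, giving 10 + 10 = 20 stereoisomers in total.

20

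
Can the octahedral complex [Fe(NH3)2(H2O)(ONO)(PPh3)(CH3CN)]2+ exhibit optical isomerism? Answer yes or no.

The six octahedral sites form three mutually perpendicular trans pairs.
Exhaustive case analysis gives 9 geometric isomers.
Of these, 6 lack any improper symmetry element and so occur as enantiomeric pairs, giving 9 + 6 = 15 stereoisomers in total.

yes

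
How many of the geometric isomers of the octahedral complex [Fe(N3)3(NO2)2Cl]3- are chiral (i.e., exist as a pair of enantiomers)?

0

In an octahedral complex each vertex has one trans partner and four cis neighbours.
The distinct arrangements are (3 in all): N3 mer, NO2 trans; N3 fac, NO2 cis; N3 mer, NO2 cis.
Each arrangement has an internal mirror plane or centre of symmetry, so none is chiral.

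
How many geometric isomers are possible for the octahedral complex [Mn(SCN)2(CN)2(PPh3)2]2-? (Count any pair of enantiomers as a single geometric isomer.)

5

The six octahedral sites form three mutually perpendicular trans pairs.
There are 5 geometric isomers: SCN trans, CN trans, PPh3 trans; SCN cis, CN trans, PPh3 cis; SCN trans, CN cis, PPh3 cis; SCN cis, CN cis, PPh3 cis (chiral); SCN cis, CN cis, PPh3 trans.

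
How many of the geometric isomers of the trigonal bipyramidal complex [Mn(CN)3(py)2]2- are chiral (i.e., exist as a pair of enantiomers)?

There are 3 geometric isomers: py both equatorial; py one axial, one equatorial; py both axial.
Each arrangement has an internal mirror plane or centre of symmetry, so none is chiral.

0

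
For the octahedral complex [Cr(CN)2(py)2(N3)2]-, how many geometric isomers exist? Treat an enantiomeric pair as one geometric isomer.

An octahedron has six vertices in three trans pairs; every non-trans pair is cis.
Working through the distinct placements yields 5 geometric isomers: CN trans, py trans, N3 trans; CN trans, py cis, N3 cis; CN cis, py trans, N3 cis; CN cis, py cis, N3 cis (chiral); CN cis, py cis, N3 trans.

5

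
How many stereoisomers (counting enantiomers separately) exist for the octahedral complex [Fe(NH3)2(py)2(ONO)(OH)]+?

Working through the distinct placements yields 6 geometric isomers: NH3 trans, py trans; NH3 trans, py cis; NH3 cis, py trans; NH3 cis, py cis (3 arrangements, 2 chiral).
Of these, 2 lack any improper symmetry element and so occur as enantiomeric pairs, giving 6 + 2 = 8 stereoisomers in total.

8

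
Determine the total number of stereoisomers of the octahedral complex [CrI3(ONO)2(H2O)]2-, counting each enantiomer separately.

3

Systematic placement gives 3 geometric isomers: I mer, ONO trans; I fac, ONO cis; I mer, ONO cis.
Each arrangement has an internal mirror plane or centre of symmetry, so none is chiral.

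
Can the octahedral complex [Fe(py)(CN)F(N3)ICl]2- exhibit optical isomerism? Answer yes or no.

yes

In an octahedral complex each vertex has one trans partner and four cis neighbours.
Placing the ligands in turn and identifying arrangements related by rotation or reflection leaves 15 distinct geometric isomers.
Of these, 15 lack any improper symmetry element and so occur as enantiomeric pairs, giving 15 + 15 = 30 stereoisomers in total.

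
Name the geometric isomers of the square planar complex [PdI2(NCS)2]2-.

A square has two trans pairs of vertices; adjacent vertices are cis.
Systematic placement gives 2 geometric isomers: I cis; I trans.

cis and trans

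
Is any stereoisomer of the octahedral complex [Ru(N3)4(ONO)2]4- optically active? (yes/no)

The distinct arrangements are (2 in all): ONO trans; ONO cis.
Each arrangement has an internal mirror plane or centre of symmetry, so none is chiral.

no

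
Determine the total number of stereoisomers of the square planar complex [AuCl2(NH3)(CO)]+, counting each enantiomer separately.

In a square planar complex each vertex has one trans partner and two cis neighbours.
Working through the distinct placements yields 2 geometric isomers: Cl cis; Cl trans.
Each arrangement has an internal mirror plane or centre of symmetry, so none is chiral.

2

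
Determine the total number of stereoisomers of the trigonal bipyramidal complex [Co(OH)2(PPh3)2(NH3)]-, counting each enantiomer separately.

In a trigonal bipyramid the two axial positions differ from the three equatorial ones.
Systematic enumeration (placing each ligand type in turn and discarding arrangements equivalent by rotation or reflection) gives 5 geometric isomers.
One of these lacks any improper symmetry element and so occurs as an enantiomeric pair, giving 5 + 1 = 6 stereoisomers in total.

6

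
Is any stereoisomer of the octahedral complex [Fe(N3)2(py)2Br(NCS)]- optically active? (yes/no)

yes

The distinct arrangements are (6 in all): N3 cis, py trans; N3 cis, py cis (3 arrangements, 2 chiral); N3 trans, py trans; N3 trans, py cis.
Of these, 2 lack any improper symmetry element and so occur as enantiomeric pairs, giving 6 + 2 = 8 stereoisomers in total.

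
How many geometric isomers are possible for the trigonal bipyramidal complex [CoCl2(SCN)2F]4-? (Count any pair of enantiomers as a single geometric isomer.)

In a trigonal bipyramid the two axial positions differ from the three equatorial ones.
Exhaustive case analysis gives 5 geometric isomers.

5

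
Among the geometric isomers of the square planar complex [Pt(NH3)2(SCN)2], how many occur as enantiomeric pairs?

0

A square has two trans pairs of vertices; adjacent vertices are cis.
Systematic placement gives 2 geometric isomers: NH3 cis; NH3 trans.
Each arrangement has an internal mirror plane or centre of symmetry, so none is chiral.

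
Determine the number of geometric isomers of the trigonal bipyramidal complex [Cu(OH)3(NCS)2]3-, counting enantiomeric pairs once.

There are 3 geometric isomers: NCS both axial; NCS one axial, one equatorial; NCS both equatorial.

3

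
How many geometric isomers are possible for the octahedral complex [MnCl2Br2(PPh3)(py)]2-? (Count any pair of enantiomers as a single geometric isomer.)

6

An octahedron has six vertices in three trans pairs; every non-trans pair is cis.
There are 6 geometric isomers: Cl trans, Br trans; Cl cis, Br trans; Cl cis, Br cis (3 arrangements, 2 chiral); Cl trans, Br cis.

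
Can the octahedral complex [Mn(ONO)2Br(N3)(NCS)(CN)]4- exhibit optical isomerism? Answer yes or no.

yes

In an octahedral complex each vertex has one trans partner and four cis neighbours.
Exhaustive case analysis gives 9 geometric isomers.
Of these, 6 lack any improper symmetry element and so occur as enantiomeric pairs, giving 9 + 6 = 15 stereoisomers in total.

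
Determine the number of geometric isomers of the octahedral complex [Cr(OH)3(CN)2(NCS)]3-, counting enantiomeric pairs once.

The six octahedral sites form three mutually perpendicular trans pairs.
There are 3 geometric isomers: OH mer, CN trans; OH mer, CN cis; OH fac, CN cis.

3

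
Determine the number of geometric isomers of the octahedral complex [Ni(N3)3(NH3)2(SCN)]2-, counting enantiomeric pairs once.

3

In an octahedral complex each vertex has one trans partner and four cis neighbours.
Systematic placement gives 3 geometric isomers: N3 mer, NH3 cis; N3 mer, NH3 trans; N3 fac, NH3 cis.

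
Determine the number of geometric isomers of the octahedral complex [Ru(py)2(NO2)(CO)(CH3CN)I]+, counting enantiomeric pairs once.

9

An octahedron has six vertices in three trans pairs; every non-trans pair is cis.
Systematic enumeration (placing each ligand type in turn and discarding arrangements equivalent by rotation or reflection) gives 9 geometric isomers.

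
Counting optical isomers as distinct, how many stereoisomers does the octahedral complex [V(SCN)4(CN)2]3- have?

In an octahedral complex each vertex has one trans partner and four cis neighbours.
Systematic placement gives 2 geometric isomers: CN trans; CN cis.
Each arrangement has an internal mirror plane or centre of symmetry, so none is chiral.

2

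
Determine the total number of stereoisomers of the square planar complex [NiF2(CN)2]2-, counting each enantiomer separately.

In a square planar complex each vertex has one trans partner and two cis neighbours.
Working through the distinct placements yields 2 geometric isomers: F cis; F trans.
Each arrangement has an internal mirror plane or centre of symmetry, so none is chiral.

2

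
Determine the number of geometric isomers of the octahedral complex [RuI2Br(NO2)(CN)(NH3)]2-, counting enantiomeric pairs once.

An octahedron has six vertices in three trans pairs; every non-trans pair is cis.
Exhaustive case analysis gives 9 geometric isomers.

9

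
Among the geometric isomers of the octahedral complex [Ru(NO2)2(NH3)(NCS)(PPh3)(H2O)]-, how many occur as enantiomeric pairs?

6

In an octahedral complex each vertex has one trans partner and four cis neighbours.
Systematic enumeration (placing each ligand type in turn and discarding arrangements equivalent by rotation or reflection) gives 9 geometric isomers.
Of these, 6 lack any improper symmetry element and so occur as enantiomeric pairs, giving 9 + 6 = 15 stereoisomers in total.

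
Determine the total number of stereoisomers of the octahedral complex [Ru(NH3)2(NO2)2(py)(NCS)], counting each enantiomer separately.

An octahedron has six vertices in three trans pairs; every non-trans pair is cis.
Systematic placement gives 6 geometric isomers: NH3 cis, NO2 cis (3 arrangements, 2 chiral); NH3 cis, NO2 trans; NH3 trans, NO2 cis; NH3 trans, NO2 trans.
Of these, 2 lack any improper symmetry element and so occur as enantiomeric pairs, giving 6 + 2 = 8 stereoisomers in total.

8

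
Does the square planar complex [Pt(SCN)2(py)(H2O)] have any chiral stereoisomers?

no

In a square planar complex each vertex has one trans partner and two cis neighbours.
The distinct arrangements are (2 in all): SCN cis; SCN trans.
Each arrangement has an internal mirror plane or centre of symmetry, so none is chiral.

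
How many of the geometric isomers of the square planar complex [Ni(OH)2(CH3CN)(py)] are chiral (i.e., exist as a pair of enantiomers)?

In a square planar complex each vertex has one trans partner and two cis neighbours.
There are 2 geometric isomers: OH cis; OH trans.
Each arrangement has an internal mirror plane or centre of symmetry, so none is chiral.

0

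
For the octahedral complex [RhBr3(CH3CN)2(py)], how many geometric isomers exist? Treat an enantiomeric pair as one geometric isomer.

In an octahedral complex each vertex has one trans partner and four cis neighbours.
There are 3 geometric isomers: Br mer, CH3CN cis; Br mer, CH3CN trans; Br fac, CH3CN cis.

3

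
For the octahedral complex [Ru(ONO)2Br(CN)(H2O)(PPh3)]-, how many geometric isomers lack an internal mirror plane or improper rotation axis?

Exhaustive case analysis gives 9 geometric isomers.
Of these, 6 lack any improper symmetry element and so occur as enantiomeric pairs, giving 9 + 6 = 15 stereoisomers in total.

6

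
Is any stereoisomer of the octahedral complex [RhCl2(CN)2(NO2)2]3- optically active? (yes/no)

In an octahedral complex each vertex has one trans partner and four cis neighbours.
Systematic placement gives 5 geometric isomers: Cl trans, CN trans, NO2 trans; Cl cis, CN trans, NO2 cis; Cl cis, CN cis, NO2 trans; Cl cis, CN cis, NO2 cis (chiral); Cl trans, CN cis, NO2 cis.
One of these lacks any improper symmetry element and so occurs as an enantiomeric pair, giving 5 + 1 = 6 stereoisomers in total.

yes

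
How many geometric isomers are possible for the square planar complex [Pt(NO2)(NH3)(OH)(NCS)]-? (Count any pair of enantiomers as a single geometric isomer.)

A square has two trans pairs of vertices; adjacent vertices are cis.
Working through the distinct placements yields 3 geometric isomers: (NCS/NO2 trans, NH3/OH trans); (NCS/OH trans, NH3/NO2 trans); (NCS/NH3 trans, NO2/OH trans).

3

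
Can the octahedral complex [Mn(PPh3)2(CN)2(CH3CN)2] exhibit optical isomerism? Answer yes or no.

The six octahedral sites form three mutually perpendicular trans pairs.
Working through the distinct placements yields 5 geometric isomers: PPh3 trans, CN trans, CH3CN trans; PPh3 cis, CN cis, CH3CN trans; PPh3 trans, CN cis, CH3CN cis; PPh3 cis, CN cis, CH3CN cis (chiral); PPh3 cis, CN trans, CH3CN cis.
One of these lacks any improper symmetry element and so occurs as an enantiomeric pair, giving 5 + 1 = 6 stereoisomers in total.

yes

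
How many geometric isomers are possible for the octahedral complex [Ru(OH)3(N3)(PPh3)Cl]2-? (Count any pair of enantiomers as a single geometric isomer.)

4

The distinct arrangements are (4 in all): OH mer (3 arrangements); OH fac (chiral).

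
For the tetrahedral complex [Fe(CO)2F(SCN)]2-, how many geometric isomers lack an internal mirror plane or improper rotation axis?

0

All four vertices of a tetrahedron are equivalent and mutually adjacent, so cis/trans isomerism cannot arise.
Only one geometric arrangement is possible.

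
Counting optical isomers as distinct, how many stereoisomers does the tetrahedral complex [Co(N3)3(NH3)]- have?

All four vertices of a tetrahedron are equivalent and mutually adjacent, so cis/trans isomerism cannot arise.
Only one geometric arrangement is possible.

1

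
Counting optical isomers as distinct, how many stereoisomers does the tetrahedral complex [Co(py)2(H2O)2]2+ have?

1

In a tetrahedral complex all four positions are equivalent and every pair of ligands is adjacent — there is no cis/trans distinction.
Only one geometric arrangement is possible.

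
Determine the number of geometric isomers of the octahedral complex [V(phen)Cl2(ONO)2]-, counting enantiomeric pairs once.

In an octahedral complex each vertex has one trans partner and four cis neighbours.
Each phen is bidentate and must span two cis positions.
The distinct arrangements are (3 in all): Cl trans, ONO cis; Cl cis, ONO cis (chiral); Cl cis, ONO trans.

3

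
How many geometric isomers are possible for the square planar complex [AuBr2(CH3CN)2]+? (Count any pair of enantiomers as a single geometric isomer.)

A square has two trans pairs of vertices; adjacent vertices are cis.
Systematic placement gives 2 geometric isomers: Br cis; Br trans.

2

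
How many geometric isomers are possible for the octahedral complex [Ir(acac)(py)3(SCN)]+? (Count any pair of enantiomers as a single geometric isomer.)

An octahedron has six vertices in three trans pairs; every non-trans pair is cis.
Each acac is bidentate and must span two cis positions.
Systematic placement gives 2 geometric isomers: py mer; py fac.

2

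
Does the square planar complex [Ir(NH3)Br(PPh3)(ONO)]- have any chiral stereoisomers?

no

A square has two trans pairs of vertices; adjacent vertices are cis.
The distinct arrangements are (3 in all): (Br/ONO trans, NH3/PPh3 trans); (Br/PPh3 trans, NH3/ONO trans); (Br/NH3 trans, ONO/PPh3 trans).
Each arrangement has an internal mirror plane or centre of symmetry, so none is chiral.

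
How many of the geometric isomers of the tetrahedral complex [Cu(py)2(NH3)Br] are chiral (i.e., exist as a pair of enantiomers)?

0

In a tetrahedral complex all four positions are equivalent and every pair of ligands is adjacent — there is no cis/trans distinction.
Only one geometric arrangement is possible.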